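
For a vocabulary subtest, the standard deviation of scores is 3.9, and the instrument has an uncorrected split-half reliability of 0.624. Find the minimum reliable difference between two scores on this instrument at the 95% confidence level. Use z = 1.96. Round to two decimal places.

5.20

r_full = 2·0.624 / (1 + 0.624) ≃ 0.7685
SEM = 3.9000 · √(1 − 0.7685) = 3.9000 · √0.2315 ≃ 3.9000 · 0.4812 ≃ 1.8766
Standard error of the difference = 1.8766·√2 ≃ 2.6539
Minimum reliable difference = 1.96 · SE_diff ≃ 1.96 · 2.6539 ≃ 5.2016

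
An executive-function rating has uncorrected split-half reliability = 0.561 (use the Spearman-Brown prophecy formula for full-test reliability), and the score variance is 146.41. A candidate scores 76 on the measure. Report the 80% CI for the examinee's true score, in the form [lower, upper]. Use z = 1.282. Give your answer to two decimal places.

σ = 146.41^(1/2) = 12.100
Full-length reliability (Spearman-Brown) = 2(0.561)/(1+0.561) ≈ 0.719
SEM = 12.100·√(1 − 0.719) ≈ 6.417
1.282 · SEM ≈ 8.226
80% CI: 76 ± 8.226 = [67.774, 84.226]

[67.77, 84.23]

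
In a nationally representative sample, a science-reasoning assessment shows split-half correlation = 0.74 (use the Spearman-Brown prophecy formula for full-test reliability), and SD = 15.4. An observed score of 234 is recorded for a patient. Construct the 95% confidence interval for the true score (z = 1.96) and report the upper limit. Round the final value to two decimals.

Spearman-Brown: r = 2(0.74) / (1 + 0.74) = 1.4800 / 1.7400 ≈ 0.8506
The standard error of measurement is 15.4000×√(1 − 0.8506) ≈ 15.4000×0.3866 ≈ 5.9530.
Half-width = 1.96×5.9530 ≈ 11.6678
Upper bound: 234 + 11.6678 = 245.6678

245.67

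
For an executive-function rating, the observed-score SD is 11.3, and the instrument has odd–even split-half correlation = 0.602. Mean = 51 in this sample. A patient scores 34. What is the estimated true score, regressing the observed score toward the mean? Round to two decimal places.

38.22

Full-length reliability (Spearman-Brown) = 2(0.602)/(1+0.602) ≈ 0.7516
Estimated true score = 0.7516·34 + (1 − 0.7516)·51 ≈ 38.2235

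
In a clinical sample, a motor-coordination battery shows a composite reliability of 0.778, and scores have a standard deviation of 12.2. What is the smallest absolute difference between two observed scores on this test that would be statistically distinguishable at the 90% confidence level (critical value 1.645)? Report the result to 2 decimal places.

13.37

SEM = 12.200×√(1 − 0.778) ≈ 5.748
SE_diff = SEM × √2 ≈ 5.748 × 1.414 ≈ 8.129
Smallest detectable difference = 1.645×8.129 ≈ 13.373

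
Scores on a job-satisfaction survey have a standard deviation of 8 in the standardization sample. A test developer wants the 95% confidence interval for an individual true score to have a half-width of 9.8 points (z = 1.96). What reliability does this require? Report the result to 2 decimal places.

Required SEM = 9.8 / 1.96 ≃ 5.000
Required reliability = 1 − (SEM/SD)² = 1 − 0.391 ≃ 0.609

0.61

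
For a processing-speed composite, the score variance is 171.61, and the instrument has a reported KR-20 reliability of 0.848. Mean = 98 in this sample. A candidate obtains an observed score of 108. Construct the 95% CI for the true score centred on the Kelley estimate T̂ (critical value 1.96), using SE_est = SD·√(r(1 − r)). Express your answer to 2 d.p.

SD = √171.61 = 13.10000
Estimated true score = 0.84800×108 + (1 − 0.84800)×98 ≈ 106.48000
SE_est = SD × √(r(1 − r)) = 13.10000 × √0.12890 ≈ 13.10000 × 0.35902 ≈ 4.70317
95% CI: 106.48000 ± 9.21822 ≈ (97.26178, 115.69822)

[97.26, 115.70]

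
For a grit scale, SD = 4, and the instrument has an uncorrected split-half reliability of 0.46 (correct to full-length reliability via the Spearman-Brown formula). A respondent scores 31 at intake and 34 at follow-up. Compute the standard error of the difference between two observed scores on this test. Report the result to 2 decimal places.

Full-length reliability (Spearman-Brown) = 2(0.46)/(1+0.46) ≈ 0.63014
SEM = 4.00000 × √(1 − 0.63014) = 4.00000 × √0.36986 ≈ 4.00000 × 0.60816 ≈ 2.43265
SE_diff = SEM × √2 ≈ 2.43265 × 1.41421 ≈ 3.44029

3.44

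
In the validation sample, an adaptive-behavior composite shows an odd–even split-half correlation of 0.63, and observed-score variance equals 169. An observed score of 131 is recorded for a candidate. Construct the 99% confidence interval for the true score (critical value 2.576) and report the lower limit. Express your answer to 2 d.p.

115.05

SD = √169 = 13.0000
Full-length reliability (Spearman-Brown) = 2(0.63)/(1+0.63) ≃ 0.7730
SEM = 13.0000 * √(1 − 0.7730) = 13.0000 * √0.2270 ≃ 13.0000 * 0.4764 ≃ 6.1937
Half-width = 2.576*6.1937 ≃ 15.9550
Lower bound: 131 − 15.9550 = 115.0450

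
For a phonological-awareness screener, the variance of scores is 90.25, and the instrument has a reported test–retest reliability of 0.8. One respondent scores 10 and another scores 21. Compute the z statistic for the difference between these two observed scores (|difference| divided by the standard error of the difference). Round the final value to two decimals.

SD = √90.25 ≃ 9.5000
SEM = 9.5000×√(1 − 0.8000) ≃ 4.2485
Standard error of the difference = 4.2485·√2 ≃ 6.0083
z = 11 / 6.0083 ≃ 1.8308

1.83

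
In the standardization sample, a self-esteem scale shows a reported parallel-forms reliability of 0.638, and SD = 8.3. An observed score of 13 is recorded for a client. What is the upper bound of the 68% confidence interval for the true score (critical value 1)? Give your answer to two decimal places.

17.99

SEM = 8.300*√(1 − 0.638) ≈ 4.994
Half-width = 1*4.994 ≈ 4.994
Upper limit = 13 + 4.994 ≈ 17.994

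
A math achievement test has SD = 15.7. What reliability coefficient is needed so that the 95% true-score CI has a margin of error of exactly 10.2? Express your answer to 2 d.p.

Required SEM = 10.2 / 1.96 ≈ 5.204
r = 1 − (SEM / SD)² = 1 − (5.204 / 15.7)² ≈ 1 − 0.110 ≈ 0.890

0.89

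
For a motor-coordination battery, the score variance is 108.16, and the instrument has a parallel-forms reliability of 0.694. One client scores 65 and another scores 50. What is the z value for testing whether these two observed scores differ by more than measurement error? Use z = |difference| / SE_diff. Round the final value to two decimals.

1.84

SD = √108.16 ≈ 10.4000
SEM = 10.4000·√(1 − 0.6940) ≈ 5.7530
SE_diff = √2 · SEM ≈ 8.1360
z = 15 / 8.1360 ≈ 1.8437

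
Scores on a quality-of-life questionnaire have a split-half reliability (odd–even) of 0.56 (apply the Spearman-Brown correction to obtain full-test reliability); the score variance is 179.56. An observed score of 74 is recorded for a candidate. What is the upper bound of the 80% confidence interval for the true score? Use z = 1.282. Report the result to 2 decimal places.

SD = √179.56 ≈ 13.4000
Full-length reliability (Spearman-Brown) = 2(0.56)/(1+0.56) ≈ 0.7179
SEM = 13.4000×√(1 − 0.7179) ≈ 7.1165
Margin = 1.282 × 7.1165 ≈ 9.1234
Upper bound: 74 + 9.1234 = 83.1234

83.12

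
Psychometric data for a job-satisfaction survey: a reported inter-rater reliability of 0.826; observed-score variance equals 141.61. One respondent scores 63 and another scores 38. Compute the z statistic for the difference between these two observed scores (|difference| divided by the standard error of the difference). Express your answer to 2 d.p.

SD = √141.61 ≃ 11.900
SEM = 11.900 · √(1 − 0.826) = 11.900 · √0.174 ≃ 11.900 · 0.417 ≃ 4.964
SE_diff = √2 · SEM ≃ 7.020
z = 25 / 7.020 ≃ 3.561

3.56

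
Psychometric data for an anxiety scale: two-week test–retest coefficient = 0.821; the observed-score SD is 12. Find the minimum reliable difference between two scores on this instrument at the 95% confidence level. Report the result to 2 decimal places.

14.07

SEM = 12.00000 · √(1 − 0.82100) = 12.00000 · √0.17900 ≈ 12.00000 · 0.42308 ≈ 5.07701
SE_diff = √2 · SEM ≈ 7.17997
Minimum reliable difference = 1.96 · SE_diff ≈ 1.96 · 7.17997 ≈ 14.07275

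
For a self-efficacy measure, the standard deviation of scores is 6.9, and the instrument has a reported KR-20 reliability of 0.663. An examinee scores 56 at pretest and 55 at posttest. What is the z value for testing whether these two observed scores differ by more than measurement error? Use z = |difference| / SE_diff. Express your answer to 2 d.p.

0.18

SEM = 6.9000 × √(1 − 0.6630) = 6.9000 × √0.3370 ≈ 6.9000 × 0.5805 ≈ 4.0056
SE_diff = SEM × √2 ≈ 4.0056 × 1.4142 ≈ 5.6647
z = |56 − 55| / 5.6647 = 1 / 5.6647 ≈ 0.1765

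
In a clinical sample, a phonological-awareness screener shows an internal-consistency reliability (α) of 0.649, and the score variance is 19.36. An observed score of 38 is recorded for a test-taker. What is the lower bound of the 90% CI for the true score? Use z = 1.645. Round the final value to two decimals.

SD = √19.36 ≈ 4.400
SEM = 4.400×√(1 − 0.649) ≈ 2.607
Half-width = 1.645×2.607 ≈ 4.288
Lower bound: 38 − 4.288 = 33.712

33.71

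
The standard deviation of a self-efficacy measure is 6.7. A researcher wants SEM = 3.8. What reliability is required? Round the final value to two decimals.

Required reliability = 1 − (SEM/SD)² = 1 − 0.3217 ≃ 0.6783

0.68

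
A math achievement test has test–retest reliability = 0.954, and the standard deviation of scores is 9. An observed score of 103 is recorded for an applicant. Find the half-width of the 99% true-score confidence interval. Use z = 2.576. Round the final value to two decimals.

4.97

SEM = 9.000*√(1 − 0.954) ≈ 1.930
Margin = 2.576 * 1.930 ≈ 4.972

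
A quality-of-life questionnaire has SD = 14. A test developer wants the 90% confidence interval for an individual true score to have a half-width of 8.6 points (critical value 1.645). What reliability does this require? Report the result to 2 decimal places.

SEM needed = half-width / z = 8.6/1.645 ≈ 5.228
r = 1 − (5.228/14)² ≈ 1 − 0.139 ≈ 0.861

0.86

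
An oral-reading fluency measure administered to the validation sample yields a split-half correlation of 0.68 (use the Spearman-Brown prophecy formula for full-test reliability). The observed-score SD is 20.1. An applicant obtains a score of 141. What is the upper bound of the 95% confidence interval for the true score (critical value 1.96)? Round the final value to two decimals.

Spearman-Brown: r = 2(0.68) / (1 + 0.68) = 1.360 / 1.680 ≈ 0.810
SEM = 20.100 × √(1 − 0.810) = 20.100 × √0.190 ≈ 20.100 × 0.436 ≈ 8.772
Half-width = 1.96×8.772 ≈ 17.194
Upper limit = 141 + 17.194 ≈ 158.194

158.19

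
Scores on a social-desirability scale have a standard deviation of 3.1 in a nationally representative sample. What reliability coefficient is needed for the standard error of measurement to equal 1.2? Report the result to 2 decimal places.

Required reliability = 1 − (SEM/SD)² = 1 − 0.150 ≈ 0.850

0.85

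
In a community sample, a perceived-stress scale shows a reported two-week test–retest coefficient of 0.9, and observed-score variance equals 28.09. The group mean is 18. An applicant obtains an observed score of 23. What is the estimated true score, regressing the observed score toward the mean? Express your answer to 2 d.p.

22.50

Estimated true score = 0.90000×23 + (1 − 0.90000)×18 ≈ 22.50000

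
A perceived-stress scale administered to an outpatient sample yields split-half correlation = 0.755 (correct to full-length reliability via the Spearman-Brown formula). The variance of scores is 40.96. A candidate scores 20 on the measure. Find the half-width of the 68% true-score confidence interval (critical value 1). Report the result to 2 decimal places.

SD = √40.96 ≈ 6.40000
Spearman-Brown: r = 2(0.755) / (1 + 0.755) = 1.51000 / 1.75500 ≈ 0.86040
SEM = 6.40000 * √(1 − 0.86040) = 6.40000 * √0.13960 ≈ 6.40000 * 0.37363 ≈ 2.39125
Half-width = 1*2.39125 ≈ 2.39125

2.39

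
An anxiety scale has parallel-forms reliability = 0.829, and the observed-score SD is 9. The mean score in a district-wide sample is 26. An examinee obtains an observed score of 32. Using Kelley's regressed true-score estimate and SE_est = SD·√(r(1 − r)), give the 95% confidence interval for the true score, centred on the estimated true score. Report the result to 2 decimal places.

Estimated true score = 0.829·32 + (1 − 0.829)·26 ≈ 30.974
SE_est = SD · √(r(1 − r)) = 9.000 · √0.142 ≈ 9.000 · 0.377 ≈ 3.389
CI = 30.974 ± 1.96 · 3.389 → [24.332, 37.616]

[24.33, 37.62]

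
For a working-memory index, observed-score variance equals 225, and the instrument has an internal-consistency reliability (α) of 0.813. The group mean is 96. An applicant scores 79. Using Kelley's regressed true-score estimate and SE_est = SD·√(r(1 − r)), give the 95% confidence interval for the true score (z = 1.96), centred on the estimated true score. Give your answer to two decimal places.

[70.72, 93.64]

SD = √225 ≈ 15.00000
T̂ = r·X + (1 − r)·M = 0.81300*79 + 0.18700*96 = 64.22700 + 17.95200 ≈ 82.17900
SE_est = SD * √(r(1 − r)) = 15.00000 * √0.15203 ≈ 15.00000 * 0.38991 ≈ 5.84867
CI = 82.17900 ± 1.96 * 5.84867 → [70.71560, 93.64240]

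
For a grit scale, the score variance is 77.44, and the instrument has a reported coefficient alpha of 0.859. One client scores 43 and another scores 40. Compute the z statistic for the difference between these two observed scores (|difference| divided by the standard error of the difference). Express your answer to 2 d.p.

0.64

SD = √77.44 = 8.8000
SEM = 8.8000·√(1 − 0.8590) ≈ 3.3044
SE_diff = √2 · SEM ≈ 4.6731
z = |43 − 40| / 4.6731 = 3 / 4.6731 ≈ 0.6420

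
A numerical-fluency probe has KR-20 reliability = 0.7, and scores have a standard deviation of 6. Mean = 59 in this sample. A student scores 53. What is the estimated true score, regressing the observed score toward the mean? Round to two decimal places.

T̂ = 0.7000(53) + 0.3000(59) ≈ 54.8000

54.80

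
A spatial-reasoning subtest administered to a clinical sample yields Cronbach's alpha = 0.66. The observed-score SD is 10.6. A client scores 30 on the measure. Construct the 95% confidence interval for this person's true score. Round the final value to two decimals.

[17.89, 42.11]

The standard error of measurement is 10.60000×√(1 − 0.66000) ≈ 10.60000×0.58310 ≈ 6.18081.
Half-width = 1.96×6.18081 ≈ 12.11439
Interval: (17.88561, 42.11439)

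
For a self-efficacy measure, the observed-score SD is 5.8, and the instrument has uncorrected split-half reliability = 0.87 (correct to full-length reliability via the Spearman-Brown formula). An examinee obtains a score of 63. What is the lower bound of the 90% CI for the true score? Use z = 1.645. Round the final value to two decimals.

r_full = 2·0.87 / (1 + 0.87) ≈ 0.9305
SEM = 5.8000 * √(1 − 0.9305) = 5.8000 * √0.0695 ≈ 5.8000 * 0.2637 ≈ 1.5293
Margin = 1.645 * 1.5293 ≈ 2.5156
Lower limit = 63 − 2.5156 ≈ 60.4844

60.48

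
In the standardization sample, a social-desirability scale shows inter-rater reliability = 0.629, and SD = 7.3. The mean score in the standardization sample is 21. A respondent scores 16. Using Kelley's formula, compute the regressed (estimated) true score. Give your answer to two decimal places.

T̂ = 0.6290(16) + 0.3710(21) ≈ 17.8550

17.86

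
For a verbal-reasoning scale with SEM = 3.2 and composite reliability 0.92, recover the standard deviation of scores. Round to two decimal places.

11.31

SD = 3.2 / √(1 − 0.92) ≈ 11.3137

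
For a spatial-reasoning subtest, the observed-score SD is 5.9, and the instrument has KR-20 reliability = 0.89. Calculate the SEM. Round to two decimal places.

The standard error of measurement is 5.900*√(1 − 0.890) ≈ 5.900*0.332 ≈ 1.957.

1.96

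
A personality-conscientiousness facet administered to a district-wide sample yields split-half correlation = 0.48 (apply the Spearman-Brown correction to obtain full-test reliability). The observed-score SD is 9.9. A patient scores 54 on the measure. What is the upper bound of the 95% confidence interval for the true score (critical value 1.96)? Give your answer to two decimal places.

Spearman-Brown: r = 2(0.48) / (1 + 0.48) = 0.9600 / 1.4800 ≃ 0.6486
SEM = 9.9000·√(1 − 0.6486) ≃ 5.8682
1.96 · SEM ≃ 11.5017
Upper bound: 54 + 11.5017 = 65.5017

65.50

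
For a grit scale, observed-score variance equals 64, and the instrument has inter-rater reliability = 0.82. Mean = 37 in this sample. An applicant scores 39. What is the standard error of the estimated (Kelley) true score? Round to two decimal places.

SD = √64 ≈ 8.000
SE_est = 8.000·√(0.820·0.180) ≈ 3.073

3.07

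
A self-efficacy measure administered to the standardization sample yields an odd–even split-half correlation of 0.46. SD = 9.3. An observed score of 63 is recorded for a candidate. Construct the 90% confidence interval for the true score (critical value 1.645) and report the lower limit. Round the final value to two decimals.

53.70

Full-length reliability (Spearman-Brown) = 2(0.46)/(1+0.46) ≃ 0.6301
SEM = 9.3000·√(1 − 0.6301) ≃ 5.6559
1.645 · SEM ≃ 9.3040
Lower limit = 63 − 9.3040 ≃ 53.6960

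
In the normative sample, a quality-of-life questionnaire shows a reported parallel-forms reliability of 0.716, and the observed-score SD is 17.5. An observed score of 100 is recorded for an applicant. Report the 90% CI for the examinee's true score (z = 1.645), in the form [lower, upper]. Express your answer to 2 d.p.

SEM = 17.5000*√(1 − 0.7160) ≃ 9.3260
Margin = 1.645 * 9.3260 ≃ 15.3413
CI = 100 ± 15.3413 → [84.6587, 115.3413]

[84.66, 115.34]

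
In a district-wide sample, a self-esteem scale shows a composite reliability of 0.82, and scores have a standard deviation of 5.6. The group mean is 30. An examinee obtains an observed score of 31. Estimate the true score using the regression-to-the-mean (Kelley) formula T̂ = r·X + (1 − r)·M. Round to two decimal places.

30.82

T̂ = 0.820(31) + 0.180(30) ≈ 30.820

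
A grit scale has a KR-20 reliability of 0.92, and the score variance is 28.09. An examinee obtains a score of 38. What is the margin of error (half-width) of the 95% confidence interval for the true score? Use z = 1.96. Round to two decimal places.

SD = √28.09 = 5.300
SEM = 5.300 · √(1 − 0.920) = 5.300 · √0.080 ≃ 5.300 · 0.283 ≃ 1.499
Half-width = 1.96·1.499 ≃ 2.938

2.94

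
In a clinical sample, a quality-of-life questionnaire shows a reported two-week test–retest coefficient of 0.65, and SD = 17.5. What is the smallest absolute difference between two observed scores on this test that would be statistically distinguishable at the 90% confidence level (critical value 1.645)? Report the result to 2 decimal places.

24.09

SEM = 17.50000*√(1 − 0.65000) ≃ 10.35314
SE_diff = SEM * √2 ≃ 10.35314 * 1.41421 ≃ 14.64155
Smallest detectable difference = 1.645*14.64155 ≃ 24.08535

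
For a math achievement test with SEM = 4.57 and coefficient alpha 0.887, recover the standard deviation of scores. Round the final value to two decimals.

SD = 4.57 / √(1 − 0.887) ≈ 13.5949

13.59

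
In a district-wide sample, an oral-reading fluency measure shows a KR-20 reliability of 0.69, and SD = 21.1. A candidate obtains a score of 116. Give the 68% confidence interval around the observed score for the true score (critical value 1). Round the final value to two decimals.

SEM = 21.1000 · √(1 − 0.6900) = 21.1000 · √0.3100 ≃ 21.1000 · 0.5568 ≃ 11.7480
1 · SEM ≃ 11.7480
68% CI: 116 ± 11.7480 = [104.2520, 127.7480]

[104.25, 127.75]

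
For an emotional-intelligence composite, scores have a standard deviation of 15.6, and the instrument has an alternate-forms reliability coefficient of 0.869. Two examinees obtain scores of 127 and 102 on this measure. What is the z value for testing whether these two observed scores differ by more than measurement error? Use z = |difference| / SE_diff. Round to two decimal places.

The standard error of measurement is 15.600*√(1 − 0.869) ≃ 15.600*0.362 ≃ 5.646.
Standard error of the difference = 5.646·√2 ≃ 7.985
z = |127 − 102| / 7.985 = 25 / 7.985 ≃ 3.131

3.13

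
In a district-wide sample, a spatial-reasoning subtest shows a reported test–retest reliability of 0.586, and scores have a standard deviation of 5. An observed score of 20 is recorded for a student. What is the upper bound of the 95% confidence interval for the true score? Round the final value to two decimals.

26.31

SEM = 5.000 × √(1 − 0.586) = 5.000 × √0.414 ≈ 5.000 × 0.643 ≈ 3.217
1.96 × SEM ≈ 6.306
Upper limit = 20 + 6.306 ≈ 26.306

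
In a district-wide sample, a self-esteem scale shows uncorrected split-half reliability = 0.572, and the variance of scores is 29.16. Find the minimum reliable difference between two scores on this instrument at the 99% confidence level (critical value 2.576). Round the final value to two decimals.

σ = 29.16^(1/2) = 5.4000
Spearman-Brown: r = 2(0.572) / (1 + 0.572) = 1.1440 / 1.5720 ≃ 0.7277
The standard error of measurement is 5.4000·√(1 − 0.7277) ≃ 5.4000·0.5218 ≃ 2.8177.
Standard error of the difference = 2.8177·√2 ≃ 3.9848
Smallest detectable difference = 2.576·3.9848 ≃ 10.2648

10.26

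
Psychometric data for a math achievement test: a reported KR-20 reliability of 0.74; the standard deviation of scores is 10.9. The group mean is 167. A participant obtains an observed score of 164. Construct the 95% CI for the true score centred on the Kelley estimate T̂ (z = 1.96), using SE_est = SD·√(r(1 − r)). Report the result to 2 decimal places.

T̂ = r·X + (1 − r)·M = 0.7400*164 + 0.2600*167 = 121.3600 + 43.4200 ≃ 164.7800
SE_est = SD * √(r(1 − r)) = 10.9000 * √0.1924 ≃ 10.9000 * 0.4386 ≃ 4.7811
95% CI: 164.7800 ± 9.3710 ≃ (155.4090, 174.1510)

[155.41, 174.15]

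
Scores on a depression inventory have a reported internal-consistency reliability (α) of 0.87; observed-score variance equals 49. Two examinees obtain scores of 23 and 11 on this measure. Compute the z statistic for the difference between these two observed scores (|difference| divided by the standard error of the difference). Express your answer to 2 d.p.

SD = √49 ≃ 7.000
SEM = 7.000 * √(1 − 0.870) = 7.000 * √0.130 ≃ 7.000 * 0.361 ≃ 2.524
SE_diff = SEM * √2 ≃ 2.524 * 1.414 ≃ 3.569
z = |23 − 11| / 3.569 = 12 / 3.569 ≃ 3.362

3.36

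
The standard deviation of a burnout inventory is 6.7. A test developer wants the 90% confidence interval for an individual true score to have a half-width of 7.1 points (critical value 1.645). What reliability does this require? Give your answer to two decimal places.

0.59

SEM needed = half-width / z = 7.1/1.645 ≈ 4.316
Required reliability = 1 − (SEM/SD)² = 1 − 0.415 ≈ 0.585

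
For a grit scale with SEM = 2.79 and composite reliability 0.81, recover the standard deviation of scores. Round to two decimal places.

6.40

SD = SEM / √(1 − r) = 2.79 / √0.190 ≈ 2.79 / 0.436 ≈ 6.401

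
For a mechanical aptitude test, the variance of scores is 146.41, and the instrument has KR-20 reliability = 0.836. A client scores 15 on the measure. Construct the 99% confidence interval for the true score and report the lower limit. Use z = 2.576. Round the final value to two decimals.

2.38

SD = √146.41 ≈ 12.100
SEM = 12.100 * √(1 − 0.836) = 12.100 * √0.164 ≈ 12.100 * 0.405 ≈ 4.900
2.576 * SEM ≈ 12.623
Lower bound: 15 − 12.623 = 2.377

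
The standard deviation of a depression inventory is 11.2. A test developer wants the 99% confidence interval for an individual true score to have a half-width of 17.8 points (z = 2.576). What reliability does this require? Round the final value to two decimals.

0.62

SEM needed = half-width / z = 17.8/2.576 ≃ 6.910
r = 1 − (6.910/11.2)² ≃ 1 − 0.381 ≃ 0.619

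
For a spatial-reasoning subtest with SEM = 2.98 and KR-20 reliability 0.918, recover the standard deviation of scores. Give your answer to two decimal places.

10.41

σ = SEM·(1 − r)^(−1/2) ≈ 2.98×3.49215 ≈ 10.40661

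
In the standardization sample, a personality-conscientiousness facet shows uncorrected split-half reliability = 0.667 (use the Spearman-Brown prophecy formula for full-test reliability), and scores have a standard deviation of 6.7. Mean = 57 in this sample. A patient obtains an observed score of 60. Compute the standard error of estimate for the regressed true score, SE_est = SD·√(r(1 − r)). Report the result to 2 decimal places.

Spearman-Brown: r = 2(0.667) / (1 + 0.667) = 1.334 / 1.667 ≈ 0.800
SE_est = SD × √(r(1 − r)) = 6.700 × √0.160 ≈ 6.700 × 0.400 ≈ 2.679

2.68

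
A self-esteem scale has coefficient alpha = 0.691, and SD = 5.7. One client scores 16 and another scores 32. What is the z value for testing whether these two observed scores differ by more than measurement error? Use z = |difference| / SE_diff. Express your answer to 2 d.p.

SEM = 5.700·√(1 − 0.691) ≈ 3.169
SE_diff = SEM · √2 ≈ 3.169 · 1.414 ≈ 4.481
z = |16 − 32| / 4.481 = 16 / 4.481 ≈ 3.571

3.57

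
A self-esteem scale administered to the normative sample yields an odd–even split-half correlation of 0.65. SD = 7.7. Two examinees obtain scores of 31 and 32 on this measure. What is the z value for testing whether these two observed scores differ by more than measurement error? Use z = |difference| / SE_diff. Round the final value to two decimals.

0.20

Spearman-Brown: r = 2(0.65) / (1 + 0.65) = 1.300 / 1.650 ≈ 0.788
The standard error of measurement is 7.700·√(1 − 0.788) ≈ 7.700·0.461 ≈ 3.546.
Standard error of the difference = 3.546·√2 ≈ 5.015
z = |31 − 32| / 5.015 = 1 / 5.015 ≈ 0.199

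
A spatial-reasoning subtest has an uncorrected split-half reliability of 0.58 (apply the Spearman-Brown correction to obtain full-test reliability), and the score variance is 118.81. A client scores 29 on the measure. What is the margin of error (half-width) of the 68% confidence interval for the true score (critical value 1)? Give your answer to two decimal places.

SD = √118.81 = 10.9000
Spearman-Brown: r = 2(0.58) / (1 + 0.58) = 1.1600 / 1.5800 ≈ 0.7342
SEM = 10.9000 × √(1 − 0.7342) = 10.9000 × √0.2658 ≈ 10.9000 × 0.5156 ≈ 5.6198
Margin = 1 × 5.6198 ≈ 5.6198

5.62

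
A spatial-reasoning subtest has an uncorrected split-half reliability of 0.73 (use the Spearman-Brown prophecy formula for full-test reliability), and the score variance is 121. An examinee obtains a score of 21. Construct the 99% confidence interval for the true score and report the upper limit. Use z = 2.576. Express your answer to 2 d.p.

32.19

SD = √121 ≈ 11.00000
Spearman-Brown: r = 2(0.73) / (1 + 0.73) = 1.46000 / 1.73000 ≈ 0.84393
SEM = 11.00000×√(1 − 0.84393) ≈ 4.34562
Half-width = 2.576×4.34562 ≈ 11.19431
Upper limit = 21 + 11.19431 ≈ 32.19431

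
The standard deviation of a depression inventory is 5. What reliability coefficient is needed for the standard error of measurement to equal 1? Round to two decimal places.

0.96

Required reliability = 1 − (SEM/SD)² = 1 − 0.04000 ≃ 0.96000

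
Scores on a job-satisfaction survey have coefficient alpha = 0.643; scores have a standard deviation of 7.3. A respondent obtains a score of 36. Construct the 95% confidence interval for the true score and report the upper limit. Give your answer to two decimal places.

SEM = 7.300 · √(1 − 0.643) = 7.300 · √0.357 ≈ 7.300 · 0.597 ≈ 4.362
Half-width = 1.96·4.362 ≈ 8.549
Upper bound: 36 + 8.549 = 44.549

44.55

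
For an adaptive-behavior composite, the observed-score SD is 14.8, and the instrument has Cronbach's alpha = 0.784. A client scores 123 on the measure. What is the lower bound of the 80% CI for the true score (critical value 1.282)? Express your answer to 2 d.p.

SEM = 14.800 * √(1 − 0.784) = 14.800 * √0.216 ≈ 14.800 * 0.465 ≈ 6.878
Margin = 1.282 * 6.878 ≈ 8.818
Lower bound: 123 − 8.818 = 114.182

114.18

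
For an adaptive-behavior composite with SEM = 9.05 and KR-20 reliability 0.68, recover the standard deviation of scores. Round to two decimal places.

SD = SEM / √(1 − r) = 9.05 / √0.320 ≈ 9.05 / 0.566 ≈ 15.998

16.00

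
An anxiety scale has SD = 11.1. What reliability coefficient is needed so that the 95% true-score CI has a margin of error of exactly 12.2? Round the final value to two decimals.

0.69

SEM needed = half-width / z = 12.2/1.96 ≈ 6.2245
r = 1 − (6.2245/11.1)² ≈ 1 − 0.3145 ≈ 0.6855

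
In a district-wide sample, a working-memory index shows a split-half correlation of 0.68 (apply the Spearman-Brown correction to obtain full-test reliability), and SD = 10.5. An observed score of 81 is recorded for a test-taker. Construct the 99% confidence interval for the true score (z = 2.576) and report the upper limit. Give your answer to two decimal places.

Spearman-Brown: r = 2(0.68) / (1 + 0.68) = 1.3600 / 1.6800 ≈ 0.8095
The standard error of measurement is 10.5000·√(1 − 0.8095) ≈ 10.5000·0.4364 ≈ 4.5826.
2.576 · SEM ≈ 11.8047
Upper limit = 81 + 11.8047 ≈ 92.8047

92.80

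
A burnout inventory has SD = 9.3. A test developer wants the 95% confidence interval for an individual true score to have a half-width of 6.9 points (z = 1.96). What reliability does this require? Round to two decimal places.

Required SEM = 6.9 / 1.96 ≈ 3.5204
Required reliability = 1 − (SEM/SD)² = 1 − 0.1433 ≈ 0.8567

0.86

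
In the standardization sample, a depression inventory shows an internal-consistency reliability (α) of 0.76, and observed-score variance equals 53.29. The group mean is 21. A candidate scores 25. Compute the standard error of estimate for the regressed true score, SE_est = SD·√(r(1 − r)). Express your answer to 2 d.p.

3.12

SD = √53.29 = 7.30000
SE_est = 7.30000·√(0.76000·0.24000) ≈ 3.11771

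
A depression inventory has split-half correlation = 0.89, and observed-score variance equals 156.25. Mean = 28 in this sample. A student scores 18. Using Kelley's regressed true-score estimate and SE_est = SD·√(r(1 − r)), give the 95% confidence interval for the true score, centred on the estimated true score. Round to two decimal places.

[12.85, 24.32]

σ = 156.25^(1/2) = 12.50000
r_full = 2·0.89 / (1 + 0.89) ≈ 0.94180
Estimated true score = 0.94180×18 + (1 − 0.94180)×28 ≈ 18.58201
SE_est = SD × √(r(1 − r)) = 12.50000 × √0.05481 ≈ 12.50000 × 0.23412 ≈ 2.92654
CI = 18.58201 ± 1.96 × 2.92654 → [12.84599, 24.31803]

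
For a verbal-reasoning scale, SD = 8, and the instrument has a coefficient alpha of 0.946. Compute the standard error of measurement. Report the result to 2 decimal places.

1.86

SEM = 8.000 * √(1 − 0.946) = 8.000 * √0.054 ≃ 8.000 * 0.232 ≃ 1.859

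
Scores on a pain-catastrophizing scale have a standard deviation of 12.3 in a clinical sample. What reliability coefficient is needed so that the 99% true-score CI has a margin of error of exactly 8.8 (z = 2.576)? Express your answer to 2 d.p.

SEM needed = half-width / z = 8.8/2.576 ≈ 3.416
r = 1 − (3.416/12.3)² ≈ 1 − 0.077 ≈ 0.923

0.92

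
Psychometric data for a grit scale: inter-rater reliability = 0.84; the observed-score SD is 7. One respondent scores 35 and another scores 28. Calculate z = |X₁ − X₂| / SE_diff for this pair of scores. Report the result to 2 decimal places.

1.77

SEM = 7.0000×√(1 − 0.8400) ≈ 2.8000
SE_diff = SEM × √2 ≈ 2.8000 × 1.4142 ≈ 3.9598
z = 7 / 3.9598 ≈ 1.7678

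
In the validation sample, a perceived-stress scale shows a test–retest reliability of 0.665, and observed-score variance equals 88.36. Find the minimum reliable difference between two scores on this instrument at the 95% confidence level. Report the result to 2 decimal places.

σ = 88.36^(1/2) = 9.400
The standard error of measurement is 9.400*√(1 − 0.665) ≃ 9.400*0.579 ≃ 5.441.
Standard error of the difference = 5.441·√2 ≃ 7.694
Smallest detectable difference = 1.96*7.694 ≃ 15.081

15.08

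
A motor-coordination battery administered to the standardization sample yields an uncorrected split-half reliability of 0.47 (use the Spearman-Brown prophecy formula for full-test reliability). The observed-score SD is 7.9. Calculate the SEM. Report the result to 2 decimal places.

Full-length reliability (Spearman-Brown) = 2(0.47)/(1+0.47) ≈ 0.639
The standard error of measurement is 7.900·√(1 − 0.639) ≈ 7.900·0.600 ≈ 4.744.

4.74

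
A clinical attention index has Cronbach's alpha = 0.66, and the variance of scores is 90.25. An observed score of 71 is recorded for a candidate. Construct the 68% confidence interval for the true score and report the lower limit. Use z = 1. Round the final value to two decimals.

65.46

σ = 90.25^(1/2) = 9.5000
SEM = 9.5000 · √(1 − 0.6600) = 9.5000 · √0.3400 ≈ 9.5000 · 0.5831 ≈ 5.5394
Margin = 1 · 5.5394 ≈ 5.5394
Lower limit = 71 − 5.5394 ≈ 65.4606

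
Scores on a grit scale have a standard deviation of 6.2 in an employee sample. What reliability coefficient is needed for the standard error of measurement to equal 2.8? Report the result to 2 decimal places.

r = 1 − (2.8000/6.2)² ≈ 1 − 0.2040 ≈ 0.7960

0.80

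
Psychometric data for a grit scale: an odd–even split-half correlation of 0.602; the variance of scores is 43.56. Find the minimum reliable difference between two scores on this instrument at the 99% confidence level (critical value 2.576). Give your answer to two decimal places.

11.98

σ = 43.56^(1/2) = 6.6000
r_full = 2·0.602 / (1 + 0.602) ≈ 0.7516
SEM = 6.6000 × √(1 − 0.7516) = 6.6000 × √0.2484 ≈ 6.6000 × 0.4984 ≈ 3.2897
SE_diff = √2 × SEM ≈ 4.6523
Minimum reliable difference = 2.576 × SE_diff ≈ 2.576 × 4.6523 ≈ 11.9844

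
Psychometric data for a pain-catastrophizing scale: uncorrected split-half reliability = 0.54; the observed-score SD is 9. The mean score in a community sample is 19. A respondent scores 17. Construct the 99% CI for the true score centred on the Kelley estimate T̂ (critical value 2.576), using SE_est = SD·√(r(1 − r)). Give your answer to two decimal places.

[6.99, 28.21]

r_full = 2·0.54 / (1 + 0.54) ≈ 0.701
T̂ = r·X + (1 − r)·M = 0.701*17 + 0.299*19 ≈ 11.922 + 5.675 ≈ 17.597
SE_est = SD * √(r(1 − r)) = 9.000 * √0.209 ≈ 9.000 * 0.458 ≈ 4.119
CI = 17.597 ± 2.576 * 4.119 → [6.986, 28.208]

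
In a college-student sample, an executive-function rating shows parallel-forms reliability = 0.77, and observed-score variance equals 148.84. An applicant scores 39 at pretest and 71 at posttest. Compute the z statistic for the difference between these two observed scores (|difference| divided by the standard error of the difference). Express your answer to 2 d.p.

3.87

SD = √148.84 ≃ 12.20000
SEM = 12.20000 × √(1 − 0.77000) = 12.20000 × √0.23000 ≃ 12.20000 × 0.47958 ≃ 5.85091
Standard error of the difference = 5.85091·√2 ≃ 8.27444
z = |39 − 71| / 8.27444 = 32 / 8.27444 ≃ 3.86733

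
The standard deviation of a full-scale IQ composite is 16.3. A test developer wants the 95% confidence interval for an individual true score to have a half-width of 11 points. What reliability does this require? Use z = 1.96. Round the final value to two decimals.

SEM needed = half-width / z = 11/1.96 ≈ 5.6122
r = 1 − (SEM / SD)² = 1 − (5.6122 / 16.3)² ≈ 1 − 0.1185 ≈ 0.8815

0.88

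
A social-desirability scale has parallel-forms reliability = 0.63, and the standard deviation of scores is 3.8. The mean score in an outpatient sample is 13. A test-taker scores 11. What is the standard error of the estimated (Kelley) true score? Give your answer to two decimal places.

1.83

SE_est = SD · √(r(1 − r)) = 3.8000 · √0.2331 ≈ 3.8000 · 0.4828 ≈ 1.8347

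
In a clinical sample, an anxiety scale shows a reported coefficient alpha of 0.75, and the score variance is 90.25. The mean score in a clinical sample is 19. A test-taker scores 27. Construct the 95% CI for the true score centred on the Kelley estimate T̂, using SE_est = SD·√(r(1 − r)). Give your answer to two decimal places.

SD = √90.25 ≈ 9.500
Estimated true score = 0.750·27 + (1 − 0.750)·19 ≈ 25.000
SE_est = SD · √(r(1 − r)) = 9.500 · √0.188 ≈ 9.500 · 0.433 ≈ 4.114
95% CI: 25.000 ± 8.063 ≈ (16.937, 33.063)

[16.94, 33.06]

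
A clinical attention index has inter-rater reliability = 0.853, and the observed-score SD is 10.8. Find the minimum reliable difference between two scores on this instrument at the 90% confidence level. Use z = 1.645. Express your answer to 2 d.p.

9.63

SEM = 10.8000 * √(1 − 0.8530) = 10.8000 * √0.1470 ≈ 10.8000 * 0.3834 ≈ 4.1408
SE_diff = SEM * √2 ≈ 4.1408 * 1.4142 ≈ 5.8560
Smallest detectable difference = 1.645*5.8560 ≈ 9.6330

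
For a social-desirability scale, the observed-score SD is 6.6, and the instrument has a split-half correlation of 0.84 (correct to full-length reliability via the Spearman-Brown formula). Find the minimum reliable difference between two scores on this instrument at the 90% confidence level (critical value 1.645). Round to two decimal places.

4.53

Spearman-Brown: r = 2(0.84) / (1 + 0.84) = 1.68000 / 1.84000 ≈ 0.91304
SEM = 6.60000 · √(1 − 0.91304) = 6.60000 · √0.08696 ≈ 6.60000 · 0.29488 ≈ 1.94623
SE_diff = √2 · SEM ≈ 2.75239
Smallest detectable difference = 1.645·2.75239 ≈ 4.52768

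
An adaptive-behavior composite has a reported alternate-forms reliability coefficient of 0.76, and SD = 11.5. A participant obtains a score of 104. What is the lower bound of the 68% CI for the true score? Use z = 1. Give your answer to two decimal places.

SEM = 11.5000 × √(1 − 0.7600) = 11.5000 × √0.2400 ≈ 11.5000 × 0.4899 ≈ 5.6338
Half-width = 1×5.6338 ≈ 5.6338
Lower bound: 104 − 5.6338 = 98.3662

98.37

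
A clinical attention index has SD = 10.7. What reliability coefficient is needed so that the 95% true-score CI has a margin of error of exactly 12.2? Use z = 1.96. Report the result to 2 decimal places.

Required SEM = 12.2 / 1.96 ≃ 6.224
r = 1 − (6.224/10.7)² ≃ 1 − 0.338 ≃ 0.662

0.66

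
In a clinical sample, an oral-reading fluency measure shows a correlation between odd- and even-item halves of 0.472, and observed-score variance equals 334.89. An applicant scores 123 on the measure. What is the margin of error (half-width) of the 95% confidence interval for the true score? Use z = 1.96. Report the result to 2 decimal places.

21.48

SD = √334.89 ≈ 18.300
r_full = 2·0.472 / (1 + 0.472) ≈ 0.641
The standard error of measurement is 18.300×√(1 − 0.641) ≈ 18.300×0.599 ≈ 10.960.
1.96 × SEM ≈ 21.482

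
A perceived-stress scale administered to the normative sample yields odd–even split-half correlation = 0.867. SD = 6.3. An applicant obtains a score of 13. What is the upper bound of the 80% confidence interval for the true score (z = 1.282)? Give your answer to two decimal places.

Full-length reliability (Spearman-Brown) = 2(0.867)/(1+0.867) ≈ 0.92876
SEM = 6.30000 × √(1 − 0.92876) = 6.30000 × √0.07124 ≈ 6.30000 × 0.26690 ≈ 1.68149
Half-width = 1.282×1.68149 ≈ 2.15567
Upper bound: 13 + 2.15567 = 15.15567

15.16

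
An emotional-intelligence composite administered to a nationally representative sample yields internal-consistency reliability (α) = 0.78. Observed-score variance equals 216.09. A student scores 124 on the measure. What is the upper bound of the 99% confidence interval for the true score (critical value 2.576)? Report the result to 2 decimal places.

141.76

SD = √216.09 ≃ 14.700
SEM = 14.700·√(1 − 0.780) ≃ 6.895
2.576 · SEM ≃ 17.761
Upper bound: 124 + 17.761 = 141.761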